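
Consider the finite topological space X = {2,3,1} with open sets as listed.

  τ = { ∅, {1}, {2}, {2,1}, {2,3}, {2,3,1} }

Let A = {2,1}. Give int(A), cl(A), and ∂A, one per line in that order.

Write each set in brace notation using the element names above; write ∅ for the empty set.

U open, U⊆A: ∅, {2}, {1}, {2,1}. int(A) = ⋃ = {2,1}
X∖A={3}, int(X∖A)=∅, hence cl(A)={2,3,1}
∂A: remove int from cl → {3}

int(A) = {2,1}
cl(A)  = {2,3,1}
∂A     = {3}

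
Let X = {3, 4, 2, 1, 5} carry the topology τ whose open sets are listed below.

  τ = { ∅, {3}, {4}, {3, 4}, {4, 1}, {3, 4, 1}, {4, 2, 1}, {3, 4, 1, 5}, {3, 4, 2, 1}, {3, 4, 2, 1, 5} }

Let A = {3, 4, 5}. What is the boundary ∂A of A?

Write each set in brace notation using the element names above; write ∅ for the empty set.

U open, U⊆A: ∅, {4}, {3}, {3, 4}. int(A) = ⋃ = {3, 4}
X∖A={2, 1}, int(X∖A)=∅, hence cl(A)={3, 4, 2, 1, 5}
∂A: remove int from cl → {2, 1, 5}

{2, 1, 5}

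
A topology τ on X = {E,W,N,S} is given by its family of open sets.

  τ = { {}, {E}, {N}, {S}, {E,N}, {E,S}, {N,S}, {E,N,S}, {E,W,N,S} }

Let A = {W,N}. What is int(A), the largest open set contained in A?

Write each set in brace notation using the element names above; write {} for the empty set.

{N}

U open, U⊆A: {}, {N}. int(A) = ⋃ = {N}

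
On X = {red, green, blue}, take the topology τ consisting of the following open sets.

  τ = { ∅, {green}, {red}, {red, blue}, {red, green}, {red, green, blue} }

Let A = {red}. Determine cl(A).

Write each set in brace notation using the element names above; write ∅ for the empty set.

{red, blue}

complement {green, blue}; its interior {green}; cl(A) = X∖{green} = {red, blue}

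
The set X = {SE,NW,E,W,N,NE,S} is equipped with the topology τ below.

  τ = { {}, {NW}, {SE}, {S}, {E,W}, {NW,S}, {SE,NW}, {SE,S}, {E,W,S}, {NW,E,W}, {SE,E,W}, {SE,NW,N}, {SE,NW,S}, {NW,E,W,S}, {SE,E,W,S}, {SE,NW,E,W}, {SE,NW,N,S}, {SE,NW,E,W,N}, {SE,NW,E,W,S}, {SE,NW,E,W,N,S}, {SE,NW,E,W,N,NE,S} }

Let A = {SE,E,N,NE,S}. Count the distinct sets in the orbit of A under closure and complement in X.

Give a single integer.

10

cl via duality: int({NW,W}) = {NW}, so X∖{NW} = {SE,E,W,N,NE,S}
Write k for closure, c for complement:
  1. A     = {SE,E,N,NE,S}
  2. kA    = {SE,E,W,N,NE,S}
  3. cA    = {NW,W}
  4. ckA   = {NW}
  5. kcA   = {NW,E,W,N,NE}
  6. kckA  = {NW,N,NE}
  7. ckcA  = {SE,S}
  8. ckckA = {SE,E,W,S}
  9. kckcA = {SE,N,NE,S}
  10. ckckcA = {NW,E,W}
applying k or c yields no new set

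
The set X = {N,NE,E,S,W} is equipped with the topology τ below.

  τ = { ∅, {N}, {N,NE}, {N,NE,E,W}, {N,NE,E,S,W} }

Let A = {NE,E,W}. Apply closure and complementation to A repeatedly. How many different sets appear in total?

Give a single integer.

6

complement {N,S}; its interior {N}; cl(A) = X∖{N} = {NE,E,S,W}
With k = closure, c = complement:
  1. A     = {NE,E,W}
  2. kA    = {NE,E,S,W}
  3. cA    = {N,S}
  4. ckA   = {N}
  5. kcA   = {N,NE,E,S,W}
  6. ckcA  = ∅
k, c of each give nothing new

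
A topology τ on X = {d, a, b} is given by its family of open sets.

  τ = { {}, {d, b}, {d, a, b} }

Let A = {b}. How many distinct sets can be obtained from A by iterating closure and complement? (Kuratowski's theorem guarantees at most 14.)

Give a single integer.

4

closure: X∖int(X∖A) = X∖{} = {d, a, b}
Let k=closure and c=complement:
  1. A     = {b}
  2. kA    = {d, a, b}
  3. cA    = {d, a}
  4. ckA   = {}
— saturated at 4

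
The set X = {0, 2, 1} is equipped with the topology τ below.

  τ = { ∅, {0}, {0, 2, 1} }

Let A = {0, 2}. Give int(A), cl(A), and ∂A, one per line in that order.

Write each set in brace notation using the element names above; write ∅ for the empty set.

U open, U⊆A: ∅, {0}. int(A) = ⋃ = {0}
X∖A={1}, int(X∖A)=∅, hence cl(A)={0, 2, 1}
∂A: remove int from cl → {2, 1}

int(A) = {0}
cl(A)  = {0, 2, 1}
∂A     = {2, 1}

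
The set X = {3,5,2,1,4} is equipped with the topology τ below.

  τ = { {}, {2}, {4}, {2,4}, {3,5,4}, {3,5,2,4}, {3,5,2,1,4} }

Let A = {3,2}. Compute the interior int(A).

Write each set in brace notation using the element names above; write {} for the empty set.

open subsets of A: {}, {2}; so int(A) = {2}

{2}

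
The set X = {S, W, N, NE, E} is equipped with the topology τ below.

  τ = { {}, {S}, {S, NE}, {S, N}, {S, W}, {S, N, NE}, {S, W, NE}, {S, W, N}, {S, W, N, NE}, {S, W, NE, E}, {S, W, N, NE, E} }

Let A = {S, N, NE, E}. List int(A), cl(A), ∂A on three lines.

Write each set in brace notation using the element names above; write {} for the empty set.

int(A) = {S, N, NE}
cl(A)  = {S, W, N, NE, E}
∂A     = {W, E}

U open, U⊆A: {}, {S}, {S, N}, {S, NE}, {S, N, NE}. int(A) = ⋃ = {S, N, NE}
X∖A={W}, int(X∖A)={}, hence cl(A)={S, W, N, NE, E}
∂A: remove int from cl → {W, E}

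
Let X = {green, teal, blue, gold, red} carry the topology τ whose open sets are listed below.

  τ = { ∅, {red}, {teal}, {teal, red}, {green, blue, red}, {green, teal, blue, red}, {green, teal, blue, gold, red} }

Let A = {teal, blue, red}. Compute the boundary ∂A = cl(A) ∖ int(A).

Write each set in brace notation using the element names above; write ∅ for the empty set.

{green, blue, gold}

interior: largest open inside A is {teal, red} (from ∅, {red}, {teal}, {teal, red})
cl via duality: int({green, gold}) = ∅, so X∖∅ = {green, teal, blue, gold, red}
cl∖int = {green, blue, gold}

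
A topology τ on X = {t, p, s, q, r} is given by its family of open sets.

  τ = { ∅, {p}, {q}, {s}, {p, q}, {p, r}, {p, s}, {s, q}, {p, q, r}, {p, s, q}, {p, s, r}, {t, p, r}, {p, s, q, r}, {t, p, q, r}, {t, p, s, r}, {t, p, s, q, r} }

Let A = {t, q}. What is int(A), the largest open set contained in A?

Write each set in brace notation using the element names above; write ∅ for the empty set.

{q}

open subsets of A: ∅, {q}; so int(A) = {q}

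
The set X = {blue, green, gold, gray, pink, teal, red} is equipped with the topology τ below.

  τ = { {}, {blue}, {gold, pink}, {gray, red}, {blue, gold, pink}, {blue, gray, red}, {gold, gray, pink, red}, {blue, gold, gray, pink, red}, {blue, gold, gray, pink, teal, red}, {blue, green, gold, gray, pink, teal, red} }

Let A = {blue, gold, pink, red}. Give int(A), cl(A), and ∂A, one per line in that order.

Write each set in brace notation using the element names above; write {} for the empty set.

int(A) = {blue, gold, pink}
cl(A)  = {blue, green, gold, gray, pink, teal, red}
∂A     = {green, gray, teal, red}

open subsets of A: {}, {blue}, {gold, pink}, {blue, gold, pink}; so int(A) = {blue, gold, pink}
closure: X∖int(X∖A) = X∖{} = {blue, green, gold, gray, pink, teal, red}
∂A = {blue, green, gold, gray, pink, teal, red} minus {blue, gold, pink} = {green, gray, teal, red}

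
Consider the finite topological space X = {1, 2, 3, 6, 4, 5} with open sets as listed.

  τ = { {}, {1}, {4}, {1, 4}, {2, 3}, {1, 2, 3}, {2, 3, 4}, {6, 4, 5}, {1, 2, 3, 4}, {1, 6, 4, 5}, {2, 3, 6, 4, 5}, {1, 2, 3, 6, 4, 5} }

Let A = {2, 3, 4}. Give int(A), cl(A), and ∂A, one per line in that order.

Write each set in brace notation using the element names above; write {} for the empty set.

U open, U⊆A: {}, {4}, {2, 3}, {2, 3, 4}. int(A) = ⋃ = {2, 3, 4}
X∖A={1, 6, 5}, int(X∖A)={1}, hence cl(A)={2, 3, 6, 4, 5}
∂A: remove int from cl → {6, 5}

int(A) = {2, 3, 4}
cl(A)  = {2, 3, 6, 4, 5}
∂A     = {6, 5}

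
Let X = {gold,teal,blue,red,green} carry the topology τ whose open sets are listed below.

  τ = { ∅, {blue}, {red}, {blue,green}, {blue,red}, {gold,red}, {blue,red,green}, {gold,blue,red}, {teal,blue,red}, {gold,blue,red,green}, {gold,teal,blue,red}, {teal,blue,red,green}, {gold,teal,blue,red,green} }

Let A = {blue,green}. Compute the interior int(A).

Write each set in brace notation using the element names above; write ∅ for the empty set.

{blue,green}

U open, U⊆A: ∅, {blue}, {blue,green}. int(A) = ⋃ = {blue,green}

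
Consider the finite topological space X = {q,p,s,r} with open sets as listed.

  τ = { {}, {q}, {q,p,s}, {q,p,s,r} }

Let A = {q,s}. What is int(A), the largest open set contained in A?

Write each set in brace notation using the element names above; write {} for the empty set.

U open, U⊆A: {}, {q}. int(A) = ⋃ = {q}

{q}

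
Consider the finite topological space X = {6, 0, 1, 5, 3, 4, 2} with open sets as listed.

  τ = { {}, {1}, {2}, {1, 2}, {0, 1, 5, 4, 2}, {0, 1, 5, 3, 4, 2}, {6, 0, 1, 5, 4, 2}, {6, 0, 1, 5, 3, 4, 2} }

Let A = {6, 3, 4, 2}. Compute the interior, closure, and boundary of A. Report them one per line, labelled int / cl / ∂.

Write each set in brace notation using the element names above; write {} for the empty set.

int(A) = {2}
cl(A)  = {6, 0, 5, 3, 4, 2}
∂A     = {6, 0, 5, 3, 4}

interior: largest open inside A is {2} (from {}, {2})
cl via duality: int({0, 1, 5}) = {1}, so X∖{1} = {6, 0, 5, 3, 4, 2}
cl∖int = {6, 0, 5, 3, 4}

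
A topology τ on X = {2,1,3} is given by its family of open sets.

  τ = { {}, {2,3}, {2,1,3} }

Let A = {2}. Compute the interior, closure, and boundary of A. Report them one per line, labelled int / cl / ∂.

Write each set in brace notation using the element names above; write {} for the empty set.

open subsets of A: {}; so int(A) = {}
closure: X∖int(X∖A) = X∖{} = {2,1,3}
∂A = {2,1,3} minus {} = {2,1,3}

int(A) = {}
cl(A)  = {2,1,3}
∂A     = {2,1,3}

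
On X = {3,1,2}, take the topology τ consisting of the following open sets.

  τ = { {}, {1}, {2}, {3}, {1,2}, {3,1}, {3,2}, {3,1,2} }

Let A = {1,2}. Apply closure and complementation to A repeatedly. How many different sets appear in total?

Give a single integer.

2

complement {3}; its interior {3}; cl(A) = X∖{3} = {1,2}
With k = closure, c = complement:
  1. A     = {1,2}
  2. cA    = {3}
k, c of each give nothing new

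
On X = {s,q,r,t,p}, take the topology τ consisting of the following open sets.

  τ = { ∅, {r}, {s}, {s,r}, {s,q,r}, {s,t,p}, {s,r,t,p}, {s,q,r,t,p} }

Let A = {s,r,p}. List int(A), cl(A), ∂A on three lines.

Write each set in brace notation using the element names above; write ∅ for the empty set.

int(A) = {s,r}
cl(A)  = {s,q,r,t,p}
∂A     = {q,t,p}

opens ⊆ A: ∅, {r}, {s}, {s,r}; union → int = {s,r}
complement {q,t}; its interior ∅; cl(A) = X∖∅ = {s,q,r,t,p}
boundary = {s,q,r,t,p} ∖ {s,r} = {q,t,p}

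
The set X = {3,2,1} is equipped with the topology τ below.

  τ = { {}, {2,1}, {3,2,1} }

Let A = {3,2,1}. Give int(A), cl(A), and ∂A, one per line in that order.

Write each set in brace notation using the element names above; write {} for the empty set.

U open, U⊆A: {}, {2,1}, {3,2,1}. int(A) = ⋃ = {3,2,1}
X∖A={}, int(X∖A)={}, hence cl(A)={3,2,1}
∂A: remove int from cl → {}

int(A) = {3,2,1}
cl(A)  = {3,2,1}
∂A     = {}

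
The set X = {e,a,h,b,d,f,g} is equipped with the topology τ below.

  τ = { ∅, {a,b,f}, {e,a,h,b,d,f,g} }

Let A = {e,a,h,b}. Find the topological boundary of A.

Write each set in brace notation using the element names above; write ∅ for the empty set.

{e,a,h,b,d,f,g}

open subsets of A: ∅; so int(A) = ∅
closure: X∖int(X∖A) = X∖∅ = {e,a,h,b,d,f,g}
∂A = {e,a,h,b,d,f,g} minus ∅ = {e,a,h,b,d,f,g}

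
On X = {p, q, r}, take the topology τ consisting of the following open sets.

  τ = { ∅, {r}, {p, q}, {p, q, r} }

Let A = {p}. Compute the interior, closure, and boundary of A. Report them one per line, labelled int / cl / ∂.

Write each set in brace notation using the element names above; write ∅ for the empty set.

int(A) = ∅
cl(A)  = {p, q}
∂A     = {p, q}

opens ⊆ A: ∅; union → int = ∅
complement {q, r}; its interior {r}; cl(A) = X∖{r} = {p, q}
boundary = {p, q} ∖ ∅ = {p, q}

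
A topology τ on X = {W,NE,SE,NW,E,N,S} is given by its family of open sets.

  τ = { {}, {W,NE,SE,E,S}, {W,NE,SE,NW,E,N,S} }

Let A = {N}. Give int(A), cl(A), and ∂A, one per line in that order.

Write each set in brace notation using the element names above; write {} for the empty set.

U open, U⊆A: {}. int(A) = ⋃ = {}
X∖A={W,NE,SE,NW,E,S}, int(X∖A)={W,NE,SE,E,S}, hence cl(A)={NW,N}
∂A: remove int from cl → {NW,N}

int(A) = {}
cl(A)  = {NW,N}
∂A     = {NW,N}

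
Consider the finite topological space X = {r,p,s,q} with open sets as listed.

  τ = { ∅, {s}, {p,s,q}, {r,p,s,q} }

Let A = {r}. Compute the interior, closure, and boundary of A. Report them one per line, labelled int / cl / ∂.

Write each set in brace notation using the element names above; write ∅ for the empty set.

opens ⊆ A: ∅; union → int = ∅
complement {p,s,q}; its interior {p,s,q}; cl(A) = X∖{p,s,q} = {r}
boundary = {r} ∖ ∅ = {r}

int(A) = ∅
cl(A)  = {r}
∂A     = {r}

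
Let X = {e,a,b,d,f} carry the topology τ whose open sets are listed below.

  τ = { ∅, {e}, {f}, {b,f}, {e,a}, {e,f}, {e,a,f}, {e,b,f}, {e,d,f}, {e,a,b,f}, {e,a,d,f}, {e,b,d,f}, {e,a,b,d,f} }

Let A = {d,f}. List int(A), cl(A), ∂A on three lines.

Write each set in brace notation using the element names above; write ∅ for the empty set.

interior: largest open inside A is {f} (from ∅, {f})
cl via duality: int({e,a,b}) = {e,a}, so X∖{e,a} = {b,d,f}
cl∖int = {b,d}

int(A) = {f}
cl(A)  = {b,d,f}
∂A     = {b,d}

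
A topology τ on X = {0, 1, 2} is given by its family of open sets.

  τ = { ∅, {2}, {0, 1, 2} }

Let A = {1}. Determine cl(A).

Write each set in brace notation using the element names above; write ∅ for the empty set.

closure: X∖int(X∖A) = X∖{2} = {0, 1}

{0, 1}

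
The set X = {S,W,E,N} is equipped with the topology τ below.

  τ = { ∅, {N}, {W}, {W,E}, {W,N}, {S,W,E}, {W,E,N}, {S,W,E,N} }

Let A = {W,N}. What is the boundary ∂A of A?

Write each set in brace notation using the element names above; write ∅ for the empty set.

{S,E}

interior: largest open inside A is {W,N} (from ∅, {N}, {W}, {W,N})
cl via duality: int({S,E}) = ∅, so X∖∅ = {S,W,E,N}
cl∖int = {S,E}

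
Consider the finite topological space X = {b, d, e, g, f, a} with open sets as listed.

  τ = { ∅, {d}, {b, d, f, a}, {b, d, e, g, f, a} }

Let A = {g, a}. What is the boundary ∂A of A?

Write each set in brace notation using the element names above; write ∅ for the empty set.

{b, e, g, f, a}

U open, U⊆A: ∅. int(A) = ⋃ = ∅
X∖A={b, d, e, f}, int(X∖A)={d}, hence cl(A)={b, e, g, f, a}
∂A: remove int from cl → {b, e, g, f, a}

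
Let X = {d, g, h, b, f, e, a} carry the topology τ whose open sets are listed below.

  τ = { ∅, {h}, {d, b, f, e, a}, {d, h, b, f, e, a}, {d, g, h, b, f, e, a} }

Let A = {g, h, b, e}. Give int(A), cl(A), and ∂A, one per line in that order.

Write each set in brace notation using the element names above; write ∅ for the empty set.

open subsets of A: ∅, {h}; so int(A) = {h}
closure: X∖int(X∖A) = X∖∅ = {d, g, h, b, f, e, a}
∂A = {d, g, h, b, f, e, a} minus {h} = {d, g, b, f, e, a}

int(A) = {h}
cl(A)  = {d, g, h, b, f, e, a}
∂A     = {d, g, b, f, e, a}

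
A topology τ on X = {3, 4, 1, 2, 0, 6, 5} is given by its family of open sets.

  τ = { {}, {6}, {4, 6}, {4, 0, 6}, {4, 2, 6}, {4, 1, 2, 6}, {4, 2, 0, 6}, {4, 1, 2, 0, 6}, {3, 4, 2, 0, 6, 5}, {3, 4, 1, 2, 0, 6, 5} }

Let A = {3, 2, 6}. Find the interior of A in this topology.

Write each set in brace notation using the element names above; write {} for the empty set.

opens ⊆ A: {}, {6}; union → int = {6}

{6}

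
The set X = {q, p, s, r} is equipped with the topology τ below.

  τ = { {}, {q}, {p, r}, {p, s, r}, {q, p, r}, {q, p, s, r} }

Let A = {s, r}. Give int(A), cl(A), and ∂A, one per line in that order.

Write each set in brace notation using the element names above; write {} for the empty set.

int(A) = {}
cl(A)  = {p, s, r}
∂A     = {p, s, r}

interior: largest open inside A is {} (from {})
cl via duality: int({q, p}) = {q}, so X∖{q} = {p, s, r}
cl∖int = {p, s, r}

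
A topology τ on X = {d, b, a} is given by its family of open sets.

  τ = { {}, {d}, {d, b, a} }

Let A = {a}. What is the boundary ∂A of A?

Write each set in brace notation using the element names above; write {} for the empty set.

U open, U⊆A: {}. int(A) = ⋃ = {}
X∖A={d, b}, int(X∖A)={d}, hence cl(A)={b, a}
∂A: remove int from cl → {b, a}

{b, a}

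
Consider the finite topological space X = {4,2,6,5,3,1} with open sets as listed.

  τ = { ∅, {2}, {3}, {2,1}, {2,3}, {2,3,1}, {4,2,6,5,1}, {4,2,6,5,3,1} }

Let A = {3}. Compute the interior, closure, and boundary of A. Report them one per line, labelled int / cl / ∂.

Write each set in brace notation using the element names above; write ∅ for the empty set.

interior: largest open inside A is {3} (from ∅, {3})
cl via duality: int({4,2,6,5,1}) = {4,2,6,5,1}, so X∖{4,2,6,5,1} = {3}
cl∖int = ∅

int(A) = {3}
cl(A)  = {3}
∂A     = ∅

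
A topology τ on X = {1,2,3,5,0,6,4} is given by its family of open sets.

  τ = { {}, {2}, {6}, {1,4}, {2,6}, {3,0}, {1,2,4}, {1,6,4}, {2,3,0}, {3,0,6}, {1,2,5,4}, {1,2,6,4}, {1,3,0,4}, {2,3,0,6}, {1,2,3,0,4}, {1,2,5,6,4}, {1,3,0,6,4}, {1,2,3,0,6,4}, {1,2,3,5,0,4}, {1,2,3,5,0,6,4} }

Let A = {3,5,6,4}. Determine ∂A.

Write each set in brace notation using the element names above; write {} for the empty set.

opens ⊆ A: {}, {6}; union → int = {6}
complement {1,2,0}; its interior {2}; cl(A) = X∖{2} = {1,3,5,0,6,4}
boundary = {1,3,5,0,6,4} ∖ {6} = {1,3,5,0,4}

{1,3,5,0,4}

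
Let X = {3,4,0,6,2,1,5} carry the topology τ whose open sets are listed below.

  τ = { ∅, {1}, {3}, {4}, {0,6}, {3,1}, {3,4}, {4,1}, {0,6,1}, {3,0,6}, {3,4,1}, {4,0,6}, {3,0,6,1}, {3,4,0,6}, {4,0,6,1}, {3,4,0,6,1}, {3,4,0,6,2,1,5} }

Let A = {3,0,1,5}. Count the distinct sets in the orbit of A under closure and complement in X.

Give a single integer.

cl via duality: int({4,6,2}) = {4}, so X∖{4} = {3,0,6,2,1,5}
Write k for closure, c for complement:
  1. A     = {3,0,1,5}
  2. kA    = {3,0,6,2,1,5}
  3. cA    = {4,6,2}
  4. ckA   = {4}
  5. kcA   = {4,0,6,2,5}
  6. kckA  = {4,2,5}
  7. ckcA  = {3,1}
  8. ckckA = {3,0,6,1}
  9. kckcA = {3,2,1,5}
  10. ckckcA = {4,0,6}
applying k or c yields no new set

10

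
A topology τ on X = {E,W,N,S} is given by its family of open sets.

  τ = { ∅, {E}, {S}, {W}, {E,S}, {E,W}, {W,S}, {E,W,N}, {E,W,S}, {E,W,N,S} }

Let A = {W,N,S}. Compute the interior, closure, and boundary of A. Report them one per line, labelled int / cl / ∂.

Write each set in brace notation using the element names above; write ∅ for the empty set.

U open, U⊆A: ∅, {S}, {W}, {W,S}. int(A) = ⋃ = {W,S}
X∖A={E}, int(X∖A)={E}, hence cl(A)={W,N,S}
∂A: remove int from cl → {N}

int(A) = {W,S}
cl(A)  = {W,N,S}
∂A     = {N}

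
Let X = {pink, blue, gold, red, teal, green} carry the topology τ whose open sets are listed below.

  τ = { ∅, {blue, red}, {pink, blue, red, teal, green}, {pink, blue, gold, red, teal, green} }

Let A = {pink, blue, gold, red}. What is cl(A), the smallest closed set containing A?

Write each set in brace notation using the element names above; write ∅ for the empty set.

complement {teal, green}; its interior ∅; cl(A) = X∖∅ = {pink, blue, gold, red, teal, green}

{pink, blue, gold, red, teal, green}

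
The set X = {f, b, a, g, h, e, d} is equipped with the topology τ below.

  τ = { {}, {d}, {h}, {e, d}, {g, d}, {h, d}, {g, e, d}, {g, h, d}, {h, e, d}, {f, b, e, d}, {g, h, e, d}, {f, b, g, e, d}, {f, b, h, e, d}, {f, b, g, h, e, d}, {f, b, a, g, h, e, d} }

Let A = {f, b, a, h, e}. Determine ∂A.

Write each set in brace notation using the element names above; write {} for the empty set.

{f, b, a, e}

opens ⊆ A: {}, {h}; union → int = {h}
complement {g, d}; its interior {g, d}; cl(A) = X∖{g, d} = {f, b, a, h, e}
boundary = {f, b, a, h, e} ∖ {h} = {f, b, a, e}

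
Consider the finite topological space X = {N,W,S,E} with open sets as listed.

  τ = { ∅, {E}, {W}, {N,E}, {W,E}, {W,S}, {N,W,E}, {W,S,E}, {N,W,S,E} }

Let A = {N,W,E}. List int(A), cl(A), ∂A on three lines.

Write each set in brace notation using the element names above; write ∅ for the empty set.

interior: largest open inside A is {N,W,E} (from ∅, {E}, {W}, {N,E}, {W,E}, {N,W,E})
cl via duality: int({S}) = ∅, so X∖∅ = {N,W,S,E}
cl∖int = {S}

int(A) = {N,W,E}
cl(A)  = {N,W,S,E}
∂A     = {S}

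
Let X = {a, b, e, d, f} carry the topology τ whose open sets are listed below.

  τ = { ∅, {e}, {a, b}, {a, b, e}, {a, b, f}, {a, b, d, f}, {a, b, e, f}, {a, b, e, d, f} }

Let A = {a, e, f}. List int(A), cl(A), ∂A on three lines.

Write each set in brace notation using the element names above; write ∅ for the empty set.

int(A) = {e}
cl(A)  = {a, b, e, d, f}
∂A     = {a, b, d, f}

opens ⊆ A: ∅, {e}; union → int = {e}
complement {b, d}; its interior ∅; cl(A) = X∖∅ = {a, b, e, d, f}
boundary = {a, b, e, d, f} ∖ {e} = {a, b, d, f}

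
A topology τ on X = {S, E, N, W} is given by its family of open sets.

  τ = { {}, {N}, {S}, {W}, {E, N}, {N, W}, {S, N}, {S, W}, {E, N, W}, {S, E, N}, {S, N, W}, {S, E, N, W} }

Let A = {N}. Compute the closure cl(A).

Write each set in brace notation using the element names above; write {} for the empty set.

complement {S, E, W}; its interior {S, W}; cl(A) = X∖{S, W} = {E, N}

{E, N}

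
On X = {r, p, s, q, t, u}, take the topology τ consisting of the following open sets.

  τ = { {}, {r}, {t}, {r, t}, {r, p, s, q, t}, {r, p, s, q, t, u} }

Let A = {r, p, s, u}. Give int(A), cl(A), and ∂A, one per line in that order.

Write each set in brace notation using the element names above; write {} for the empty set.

int(A) = {r}
cl(A)  = {r, p, s, q, u}
∂A     = {p, s, q, u}

interior: largest open inside A is {r} (from {}, {r})
cl via duality: int({q, t}) = {t}, so X∖{t} = {r, p, s, q, u}
cl∖int = {p, s, q, u}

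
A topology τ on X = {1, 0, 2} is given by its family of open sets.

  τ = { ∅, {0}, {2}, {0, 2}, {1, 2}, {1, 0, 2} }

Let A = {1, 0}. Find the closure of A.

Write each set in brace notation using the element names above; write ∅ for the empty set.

{1, 0}

cl via duality: int({2}) = {2}, so X∖{2} = {1, 0}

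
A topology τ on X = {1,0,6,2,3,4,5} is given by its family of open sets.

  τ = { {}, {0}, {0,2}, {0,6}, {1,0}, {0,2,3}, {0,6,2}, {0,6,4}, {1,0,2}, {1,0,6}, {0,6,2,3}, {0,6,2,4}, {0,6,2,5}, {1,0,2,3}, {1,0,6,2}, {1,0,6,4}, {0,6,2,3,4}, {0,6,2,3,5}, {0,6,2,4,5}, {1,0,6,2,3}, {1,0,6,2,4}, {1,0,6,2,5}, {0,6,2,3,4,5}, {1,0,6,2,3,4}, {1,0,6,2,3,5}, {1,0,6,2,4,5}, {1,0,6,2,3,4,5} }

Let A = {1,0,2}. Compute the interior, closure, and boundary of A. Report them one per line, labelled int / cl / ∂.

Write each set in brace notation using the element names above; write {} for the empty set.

opens ⊆ A: {}, {0}, {1,0}, {0,2}, {1,0,2}; union → int = {1,0,2}
complement {6,3,4,5}; its interior {}; cl(A) = X∖{} = {1,0,6,2,3,4,5}
boundary = {1,0,6,2,3,4,5} ∖ {1,0,2} = {6,3,4,5}

int(A) = {1,0,2}
cl(A)  = {1,0,6,2,3,4,5}
∂A     = {6,3,4,5}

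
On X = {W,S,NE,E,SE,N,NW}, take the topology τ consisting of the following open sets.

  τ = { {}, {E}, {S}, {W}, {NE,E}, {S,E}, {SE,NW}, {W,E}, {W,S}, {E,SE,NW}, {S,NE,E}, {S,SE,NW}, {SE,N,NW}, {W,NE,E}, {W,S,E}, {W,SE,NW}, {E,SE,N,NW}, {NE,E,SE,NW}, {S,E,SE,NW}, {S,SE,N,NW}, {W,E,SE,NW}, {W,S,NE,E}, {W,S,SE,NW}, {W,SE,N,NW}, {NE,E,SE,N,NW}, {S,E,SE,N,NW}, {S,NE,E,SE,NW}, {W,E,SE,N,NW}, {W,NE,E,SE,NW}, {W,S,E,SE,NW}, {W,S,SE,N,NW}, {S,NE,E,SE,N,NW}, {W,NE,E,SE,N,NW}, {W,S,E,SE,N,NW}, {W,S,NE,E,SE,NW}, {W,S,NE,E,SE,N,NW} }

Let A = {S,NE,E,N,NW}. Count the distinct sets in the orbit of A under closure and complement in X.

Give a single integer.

closure: X∖int(X∖A) = X∖{W} = {S,NE,E,SE,N,NW}
Let k=closure and c=complement:
  1. A     = {S,NE,E,N,NW}
  2. kA    = {S,NE,E,SE,N,NW}
  3. cA    = {W,SE}
  4. ckA   = {W}
  5. kcA   = {W,SE,N,NW}
  6. ckcA  = {S,NE,E}
— saturated at 6

6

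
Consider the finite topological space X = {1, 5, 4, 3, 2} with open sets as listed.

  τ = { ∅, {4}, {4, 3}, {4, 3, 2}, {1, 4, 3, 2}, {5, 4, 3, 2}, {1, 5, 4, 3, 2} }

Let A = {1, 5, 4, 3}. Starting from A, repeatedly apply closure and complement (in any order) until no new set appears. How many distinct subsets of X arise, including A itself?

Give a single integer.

closure: X∖int(X∖A) = X∖∅ = {1, 5, 4, 3, 2}
Let k=closure and c=complement:
  1. A     = {1, 5, 4, 3}
  2. kA    = {1, 5, 4, 3, 2}
  3. cA    = {2}
  4. ckA   = ∅
  5. kcA   = {1, 5, 2}
  6. ckcA  = {4, 3}
— saturated at 6

6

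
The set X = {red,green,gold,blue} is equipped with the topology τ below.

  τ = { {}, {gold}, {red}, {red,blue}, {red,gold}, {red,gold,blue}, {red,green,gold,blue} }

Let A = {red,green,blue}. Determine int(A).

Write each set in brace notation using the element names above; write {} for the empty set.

opens ⊆ A: {}, {red}, {red,blue}; union → int = {red,blue}

{red,blue}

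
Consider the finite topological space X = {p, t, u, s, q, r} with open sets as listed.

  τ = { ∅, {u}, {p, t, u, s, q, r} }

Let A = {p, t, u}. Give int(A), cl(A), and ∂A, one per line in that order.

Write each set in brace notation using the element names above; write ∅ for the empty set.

int(A) = {u}
cl(A)  = {p, t, u, s, q, r}
∂A     = {p, t, s, q, r}

interior: largest open inside A is {u} (from ∅, {u})
cl via duality: int({s, q, r}) = ∅, so X∖∅ = {p, t, u, s, q, r}
cl∖int = {p, t, s, q, r}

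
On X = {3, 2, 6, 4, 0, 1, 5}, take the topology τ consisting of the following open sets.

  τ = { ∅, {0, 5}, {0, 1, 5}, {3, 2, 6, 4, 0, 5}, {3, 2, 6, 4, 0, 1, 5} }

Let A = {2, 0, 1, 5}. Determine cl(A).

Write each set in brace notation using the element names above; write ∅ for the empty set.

{3, 2, 6, 4, 0, 1, 5}

cl via duality: int({3, 6, 4}) = ∅, so X∖∅ = {3, 2, 6, 4, 0, 1, 5}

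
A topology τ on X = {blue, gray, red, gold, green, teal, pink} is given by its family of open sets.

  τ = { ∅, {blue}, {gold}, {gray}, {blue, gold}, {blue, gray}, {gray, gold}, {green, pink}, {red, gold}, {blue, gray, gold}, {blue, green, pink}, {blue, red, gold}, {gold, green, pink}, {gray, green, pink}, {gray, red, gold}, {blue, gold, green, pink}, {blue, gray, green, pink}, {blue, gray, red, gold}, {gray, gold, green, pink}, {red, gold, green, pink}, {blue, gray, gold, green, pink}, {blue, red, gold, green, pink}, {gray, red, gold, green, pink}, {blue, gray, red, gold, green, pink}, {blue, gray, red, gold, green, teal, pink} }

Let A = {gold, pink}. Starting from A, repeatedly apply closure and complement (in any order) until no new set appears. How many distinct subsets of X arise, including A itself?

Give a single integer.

12

cl via duality: int({blue, gray, red, green, teal}) = {blue, gray}, so X∖{blue, gray} = {red, gold, green, teal, pink}
Write k for closure, c for complement:
  1. A     = {gold, pink}
  2. kA    = {red, gold, green, teal, pink}
  3. cA    = {blue, gray, red, green, teal}
  4. ckA   = {blue, gray}
  5. kcA   = {blue, gray, red, green, teal, pink}
  6. kckA  = {blue, gray, teal}
  7. ckcA  = {gold}
  8. ckckA = {red, gold, green, pink}
  9. kckcA = {red, gold, teal}
  10. ckckcA = {blue, gray, green, pink}
  11. kckckcA = {blue, gray, green, teal, pink}
  12. ckckckcA = {red, gold}
applying k or c yields no new set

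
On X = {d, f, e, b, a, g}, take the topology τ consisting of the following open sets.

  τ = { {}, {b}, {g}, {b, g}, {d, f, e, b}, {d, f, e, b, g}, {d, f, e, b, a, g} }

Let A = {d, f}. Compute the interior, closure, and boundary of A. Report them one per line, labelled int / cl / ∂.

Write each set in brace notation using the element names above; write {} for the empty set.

opens ⊆ A: {}; union → int = {}
complement {e, b, a, g}; its interior {b, g}; cl(A) = X∖{b, g} = {d, f, e, a}
boundary = {d, f, e, a} ∖ {} = {d, f, e, a}

int(A) = {}
cl(A)  = {d, f, e, a}
∂A     = {d, f, e, a}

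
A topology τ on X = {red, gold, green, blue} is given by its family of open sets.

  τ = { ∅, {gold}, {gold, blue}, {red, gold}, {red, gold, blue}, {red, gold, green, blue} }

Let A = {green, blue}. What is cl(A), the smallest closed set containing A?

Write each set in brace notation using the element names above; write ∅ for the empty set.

{green, blue}

cl via duality: int({red, gold}) = {red, gold}, so X∖{red, gold} = {green, blue}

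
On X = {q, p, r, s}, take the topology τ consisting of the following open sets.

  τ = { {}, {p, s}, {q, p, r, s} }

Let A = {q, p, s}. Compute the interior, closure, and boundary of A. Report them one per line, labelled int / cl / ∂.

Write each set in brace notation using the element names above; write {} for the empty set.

int(A) = {p, s}
cl(A)  = {q, p, r, s}
∂A     = {q, r}

interior: largest open inside A is {p, s} (from {}, {p, s})
cl via duality: int({r}) = {}, so X∖{} = {q, p, r, s}
cl∖int = {q, r}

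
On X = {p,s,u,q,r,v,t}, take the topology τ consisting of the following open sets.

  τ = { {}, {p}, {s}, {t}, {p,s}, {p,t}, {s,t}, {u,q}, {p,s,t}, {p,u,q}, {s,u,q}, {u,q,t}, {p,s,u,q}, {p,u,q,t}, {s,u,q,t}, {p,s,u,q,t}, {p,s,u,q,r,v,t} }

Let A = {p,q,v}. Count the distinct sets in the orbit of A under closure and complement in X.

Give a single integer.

10

complement {s,u,r,t}; its interior {s,t}; cl(A) = X∖{s,t} = {p,u,q,r,v}
With k = closure, c = complement:
  1. A     = {p,q,v}
  2. kA    = {p,u,q,r,v}
  3. cA    = {s,u,r,t}
  4. ckA   = {s,t}
  5. kcA   = {s,u,q,r,v,t}
  6. kckA  = {s,r,v,t}
  7. ckcA  = {p}
  8. ckckA = {p,u,q}
  9. kckcA = {p,r,v}
  10. ckckcA = {s,u,q,t}
k, c of each give nothing new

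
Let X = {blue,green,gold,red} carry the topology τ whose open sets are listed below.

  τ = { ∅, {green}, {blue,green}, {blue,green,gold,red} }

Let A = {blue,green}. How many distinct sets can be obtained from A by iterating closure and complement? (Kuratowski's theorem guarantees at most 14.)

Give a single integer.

4

X∖A={gold,red}, int(X∖A)=∅, hence cl(A)={blue,green,gold,red}
Orbit (k=closure, c=complement):
  1. A     = {blue,green}
  2. kA    = {blue,green,gold,red}
  3. cA    = {gold,red}
  4. ckA   = ∅
(closed under both — stop)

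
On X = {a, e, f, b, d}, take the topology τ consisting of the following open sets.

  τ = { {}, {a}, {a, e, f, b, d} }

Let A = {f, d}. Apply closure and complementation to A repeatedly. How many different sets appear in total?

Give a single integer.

complement {a, e, b}; its interior {a}; cl(A) = X∖{a} = {e, f, b, d}
With k = closure, c = complement:
  1. A     = {f, d}
  2. kA    = {e, f, b, d}
  3. cA    = {a, e, b}
  4. ckA   = {a}
  5. kcA   = {a, e, f, b, d}
  6. ckcA  = {}
k, c of each give nothing new

6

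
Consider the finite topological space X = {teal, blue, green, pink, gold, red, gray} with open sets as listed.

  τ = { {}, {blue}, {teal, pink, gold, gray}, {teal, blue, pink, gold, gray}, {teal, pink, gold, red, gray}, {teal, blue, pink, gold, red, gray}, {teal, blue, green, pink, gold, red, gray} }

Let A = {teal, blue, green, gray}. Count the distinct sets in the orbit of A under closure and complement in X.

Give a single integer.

8

closure: X∖int(X∖A) = X∖{} = {teal, blue, green, pink, gold, red, gray}
Let k=closure and c=complement:
  1. A     = {teal, blue, green, gray}
  2. kA    = {teal, blue, green, pink, gold, red, gray}
  3. cA    = {pink, gold, red}
  4. ckA   = {}
  5. kcA   = {teal, green, pink, gold, red, gray}
  6. ckcA  = {blue}
  7. kckcA = {blue, green}
  8. ckckcA = {teal, pink, gold, red, gray}
— saturated at 8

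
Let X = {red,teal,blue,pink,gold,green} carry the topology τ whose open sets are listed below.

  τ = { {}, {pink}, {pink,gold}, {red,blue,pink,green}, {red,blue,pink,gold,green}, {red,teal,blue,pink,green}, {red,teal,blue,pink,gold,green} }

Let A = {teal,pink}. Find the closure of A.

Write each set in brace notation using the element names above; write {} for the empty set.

complement {red,blue,gold,green}; its interior {}; cl(A) = X∖{} = {red,teal,blue,pink,gold,green}

{red,teal,blue,pink,gold,green}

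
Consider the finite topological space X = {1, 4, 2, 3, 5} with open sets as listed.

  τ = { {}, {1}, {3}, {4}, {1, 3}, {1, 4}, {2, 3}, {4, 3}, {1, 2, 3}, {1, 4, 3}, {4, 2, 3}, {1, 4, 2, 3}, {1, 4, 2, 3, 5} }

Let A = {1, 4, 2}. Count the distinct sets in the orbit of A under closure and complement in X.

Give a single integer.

cl via duality: int({3, 5}) = {3}, so X∖{3} = {1, 4, 2, 5}
Write k for closure, c for complement:
  1. A     = {1, 4, 2}
  2. kA    = {1, 4, 2, 5}
  3. cA    = {3, 5}
  4. ckA   = {3}
  5. kcA   = {2, 3, 5}
  6. ckcA  = {1, 4}
  7. kckcA = {1, 4, 5}
  8. ckckcA = {2, 3}
applying k or c yields no new set

8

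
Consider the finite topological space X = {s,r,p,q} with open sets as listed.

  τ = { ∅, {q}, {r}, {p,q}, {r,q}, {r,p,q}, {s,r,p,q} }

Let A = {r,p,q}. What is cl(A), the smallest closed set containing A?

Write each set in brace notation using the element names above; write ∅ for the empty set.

{s,r,p,q}

closure: X∖int(X∖A) = X∖∅ = {s,r,p,q}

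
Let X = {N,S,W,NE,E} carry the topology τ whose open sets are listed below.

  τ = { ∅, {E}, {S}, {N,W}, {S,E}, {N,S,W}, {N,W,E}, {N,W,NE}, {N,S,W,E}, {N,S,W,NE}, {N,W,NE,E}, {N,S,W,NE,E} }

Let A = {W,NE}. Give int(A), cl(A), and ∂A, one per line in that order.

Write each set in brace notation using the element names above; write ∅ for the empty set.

open subsets of A: ∅; so int(A) = ∅
closure: X∖int(X∖A) = X∖{S,E} = {N,W,NE}
∂A = {N,W,NE} minus ∅ = {N,W,NE}

int(A) = ∅
cl(A)  = {N,W,NE}
∂A     = {N,W,NE}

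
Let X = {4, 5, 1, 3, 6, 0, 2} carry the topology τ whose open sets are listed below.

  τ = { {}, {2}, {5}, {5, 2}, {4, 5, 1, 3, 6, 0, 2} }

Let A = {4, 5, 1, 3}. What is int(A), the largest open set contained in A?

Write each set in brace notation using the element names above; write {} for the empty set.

U open, U⊆A: {}, {5}. int(A) = ⋃ = {5}

{5}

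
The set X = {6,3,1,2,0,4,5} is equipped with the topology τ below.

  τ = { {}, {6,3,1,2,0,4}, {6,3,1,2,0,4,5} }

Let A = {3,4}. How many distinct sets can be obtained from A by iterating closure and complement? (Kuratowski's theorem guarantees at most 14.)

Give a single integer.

4

closure: X∖int(X∖A) = X∖{} = {6,3,1,2,0,4,5}
Let k=closure and c=complement:
  1. A     = {3,4}
  2. kA    = {6,3,1,2,0,4,5}
  3. cA    = {6,1,2,0,5}
  4. ckA   = {}
— saturated at 4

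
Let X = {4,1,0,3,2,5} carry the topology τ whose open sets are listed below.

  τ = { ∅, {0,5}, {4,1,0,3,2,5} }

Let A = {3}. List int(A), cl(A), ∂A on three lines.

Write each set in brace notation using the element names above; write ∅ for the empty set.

open subsets of A: ∅; so int(A) = ∅
closure: X∖int(X∖A) = X∖{0,5} = {4,1,3,2}
∂A = {4,1,3,2} minus ∅ = {4,1,3,2}

int(A) = ∅
cl(A)  = {4,1,3,2}
∂A     = {4,1,3,2}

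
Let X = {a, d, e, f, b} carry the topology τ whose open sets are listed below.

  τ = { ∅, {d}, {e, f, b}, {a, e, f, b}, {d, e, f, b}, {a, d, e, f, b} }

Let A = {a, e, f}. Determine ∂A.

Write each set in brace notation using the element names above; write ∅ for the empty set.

{a, e, f, b}

U open, U⊆A: ∅. int(A) = ⋃ = ∅
X∖A={d, b}, int(X∖A)={d}, hence cl(A)={a, e, f, b}
∂A: remove int from cl → {a, e, f, b}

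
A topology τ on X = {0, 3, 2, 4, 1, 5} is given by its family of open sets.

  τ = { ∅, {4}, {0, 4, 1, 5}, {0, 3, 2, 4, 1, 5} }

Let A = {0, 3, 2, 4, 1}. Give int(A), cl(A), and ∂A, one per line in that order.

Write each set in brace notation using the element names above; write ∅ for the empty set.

int(A) = {4}
cl(A)  = {0, 3, 2, 4, 1, 5}
∂A     = {0, 3, 2, 1, 5}

opens ⊆ A: ∅, {4}; union → int = {4}
complement {5}; its interior ∅; cl(A) = X∖∅ = {0, 3, 2, 4, 1, 5}
boundary = {0, 3, 2, 4, 1, 5} ∖ {4} = {0, 3, 2, 1, 5}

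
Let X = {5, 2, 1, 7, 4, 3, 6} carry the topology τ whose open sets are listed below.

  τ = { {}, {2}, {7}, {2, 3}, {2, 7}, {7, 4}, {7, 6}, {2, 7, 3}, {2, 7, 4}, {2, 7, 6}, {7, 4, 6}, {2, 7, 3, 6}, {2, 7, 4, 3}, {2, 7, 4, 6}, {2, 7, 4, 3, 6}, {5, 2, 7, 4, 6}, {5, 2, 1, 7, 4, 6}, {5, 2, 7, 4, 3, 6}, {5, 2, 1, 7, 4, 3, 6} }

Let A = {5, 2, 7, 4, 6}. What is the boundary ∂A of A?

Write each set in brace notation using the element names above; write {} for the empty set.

{1, 3}

open subsets of A: {}, {7}, {2}, {7, 6}, {2, 7}, {7, 4}, {7, 4, 6}, {2, 7, 4}, {2, 7, 6}, {2, 7, 4, 6}, {5, 2, 7, 4, 6}; so int(A) = {5, 2, 7, 4, 6}
closure: X∖int(X∖A) = X∖{} = {5, 2, 1, 7, 4, 3, 6}
∂A = {5, 2, 1, 7, 4, 3, 6} minus {5, 2, 7, 4, 6} = {1, 3}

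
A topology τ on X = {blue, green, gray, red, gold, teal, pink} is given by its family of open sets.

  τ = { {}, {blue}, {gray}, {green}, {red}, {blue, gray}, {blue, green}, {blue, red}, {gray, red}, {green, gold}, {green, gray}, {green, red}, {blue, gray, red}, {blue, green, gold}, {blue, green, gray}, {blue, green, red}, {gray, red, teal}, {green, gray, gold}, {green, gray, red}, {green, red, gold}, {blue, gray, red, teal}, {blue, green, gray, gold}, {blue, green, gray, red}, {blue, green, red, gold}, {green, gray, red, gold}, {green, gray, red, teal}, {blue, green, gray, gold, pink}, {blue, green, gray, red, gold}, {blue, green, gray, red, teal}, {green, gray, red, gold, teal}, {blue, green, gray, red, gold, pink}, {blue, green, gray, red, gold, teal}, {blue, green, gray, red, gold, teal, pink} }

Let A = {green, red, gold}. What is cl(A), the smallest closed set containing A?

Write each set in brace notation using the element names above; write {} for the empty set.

complement {blue, gray, teal, pink}; its interior {blue, gray}; cl(A) = X∖{blue, gray} = {green, red, gold, teal, pink}

{green, red, gold, teal, pink}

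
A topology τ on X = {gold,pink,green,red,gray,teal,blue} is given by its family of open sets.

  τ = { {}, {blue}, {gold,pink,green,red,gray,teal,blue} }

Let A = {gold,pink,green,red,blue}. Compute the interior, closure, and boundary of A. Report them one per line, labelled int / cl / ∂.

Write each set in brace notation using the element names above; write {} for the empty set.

int(A) = {blue}
cl(A)  = {gold,pink,green,red,gray,teal,blue}
∂A     = {gold,pink,green,red,gray,teal}

U open, U⊆A: {}, {blue}. int(A) = ⋃ = {blue}
X∖A={gray,teal}, int(X∖A)={}, hence cl(A)={gold,pink,green,red,gray,teal,blue}
∂A: remove int from cl → {gold,pink,green,red,gray,teal}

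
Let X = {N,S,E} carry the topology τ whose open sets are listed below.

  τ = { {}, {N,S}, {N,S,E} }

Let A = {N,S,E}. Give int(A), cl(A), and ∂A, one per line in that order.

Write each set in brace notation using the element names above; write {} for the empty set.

open subsets of A: {}, {N,S}, {N,S,E}; so int(A) = {N,S,E}
closure: X∖int(X∖A) = X∖{} = {N,S,E}
∂A = {N,S,E} minus {N,S,E} = {}

int(A) = {N,S,E}
cl(A)  = {N,S,E}
∂A     = {}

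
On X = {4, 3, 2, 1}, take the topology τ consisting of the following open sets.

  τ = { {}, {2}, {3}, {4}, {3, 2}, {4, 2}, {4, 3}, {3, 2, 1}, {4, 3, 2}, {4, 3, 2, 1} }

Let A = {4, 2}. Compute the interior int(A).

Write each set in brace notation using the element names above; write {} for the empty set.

opens ⊆ A: {}, {4}, {2}, {4, 2}; union → int = {4, 2}

{4, 2}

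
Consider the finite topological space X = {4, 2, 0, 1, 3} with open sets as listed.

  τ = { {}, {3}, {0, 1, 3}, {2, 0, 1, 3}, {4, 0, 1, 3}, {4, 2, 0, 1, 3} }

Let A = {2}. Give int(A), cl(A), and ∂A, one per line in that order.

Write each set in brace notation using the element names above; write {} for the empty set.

opens ⊆ A: {}; union → int = {}
complement {4, 0, 1, 3}; its interior {4, 0, 1, 3}; cl(A) = X∖{4, 0, 1, 3} = {2}
boundary = {2} ∖ {} = {2}

int(A) = {}
cl(A)  = {2}
∂A     = {2}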